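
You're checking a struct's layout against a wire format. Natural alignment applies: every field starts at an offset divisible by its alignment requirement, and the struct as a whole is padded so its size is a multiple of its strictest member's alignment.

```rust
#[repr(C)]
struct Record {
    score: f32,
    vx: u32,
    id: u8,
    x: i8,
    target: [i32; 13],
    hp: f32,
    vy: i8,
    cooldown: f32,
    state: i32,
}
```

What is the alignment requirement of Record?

member alignments: score=4, vx=4, id=1, x=1, target=4, hp=4, vy=1, cooldown=4, state=4
max = 4

4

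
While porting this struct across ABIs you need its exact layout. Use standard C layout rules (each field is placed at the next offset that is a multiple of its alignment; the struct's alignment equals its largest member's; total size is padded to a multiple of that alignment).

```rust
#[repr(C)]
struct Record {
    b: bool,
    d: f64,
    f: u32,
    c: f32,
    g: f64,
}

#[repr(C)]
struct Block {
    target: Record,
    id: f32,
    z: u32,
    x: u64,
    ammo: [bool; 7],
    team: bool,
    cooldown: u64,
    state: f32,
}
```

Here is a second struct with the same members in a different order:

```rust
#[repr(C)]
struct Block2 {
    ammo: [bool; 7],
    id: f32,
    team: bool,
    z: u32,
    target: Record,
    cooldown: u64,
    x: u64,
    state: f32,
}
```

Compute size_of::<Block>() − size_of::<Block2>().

-8

Record: @0: b [1B, align 1] → 1; +7 pad (align 8); @8: d [8B, align 8] → 16; @16: f [4B, align 4] → 20; @20: c [4B, align 4] → 24; @24: g [8B, align 8] → 32; size 32, align 8
@0: target [32B, align 8] → 32
@32: id [4B, align 4] → 36
@36: z [4B, align 4] → 40
@40: x [8B, align 8] → 48
@48: ammo [7B, align 1] → 55
@55: team [1B, align 1] → 56
@56: cooldown [8B, align 8] → 64
@64: state [4B, align 4] → 68
+4 tail pad (align 8)
size 72, align 8
— Block2 —
@0: ammo [7B, align 1] → 7
+1 pad (align 4)
@8: id [4B, align 4] → 12
@12: team [1B, align 1] → 13
+3 pad (align 4)
@16: z [4B, align 4] → 20
+4 pad (align 8)
@24: target [32B, align 8] → 56
@56: cooldown [8B, align 8] → 64
@64: x [8B, align 8] → 72
@72: state [4B, align 4] → 76
+4 tail pad (align 8)
size 80, align 8
72 − 80 = -8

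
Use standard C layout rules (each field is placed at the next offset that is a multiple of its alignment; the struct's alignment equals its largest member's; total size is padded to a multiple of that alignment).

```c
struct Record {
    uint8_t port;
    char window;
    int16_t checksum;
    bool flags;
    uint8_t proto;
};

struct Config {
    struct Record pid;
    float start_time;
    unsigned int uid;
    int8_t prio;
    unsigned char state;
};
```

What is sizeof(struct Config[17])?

Record: port at 0 (size 1, align 1) → ends 1; window at 1 (size 1, align 1) → ends 2; checksum at 2 (size 2, align 2) → ends 4; flags at 4 (size 1, align 1) → ends 5; proto at 5 (size 1, align 1) → ends 6; total 6 bytes, alignment 2
pid at 0 (size 6, align 2) → ends 6
pad 2 to align 4 for start_time
start_time at 8 (size 4, align 4) → ends 12
uid at 12 (size 4, align 4) → ends 16
prio at 16 (size 1, align 1) → ends 17
state at 17 (size 1, align 1) → ends 18
tail pad 2 to reach multiple of 4
total 20 bytes, alignment 4
array of 17: 17 × 20 = 340

340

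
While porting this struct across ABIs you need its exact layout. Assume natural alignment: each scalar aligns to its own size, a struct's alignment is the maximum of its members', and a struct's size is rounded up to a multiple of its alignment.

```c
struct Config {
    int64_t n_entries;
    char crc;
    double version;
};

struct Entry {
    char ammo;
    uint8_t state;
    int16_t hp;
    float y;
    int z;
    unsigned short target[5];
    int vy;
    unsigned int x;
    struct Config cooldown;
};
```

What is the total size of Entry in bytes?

56

Config: @0: n_entries [8B, align 8] → 8; @8: crc [1B, align 1] → 9; +7 pad (align 8); @16: version [8B, align 8] → 24; size 24, align 8
@0: ammo [1B, align 1] → 1
@1: state [1B, align 1] → 2
@2: hp [2B, align 2] → 4
@4: y [4B, align 4] → 8
@8: z [4B, align 4] → 12
@12: target [10B, align 2] → 22
+2 pad (align 4)
@24: vy [4B, align 4] → 28
@28: x [4B, align 4] → 32
@32: cooldown [24B, align 8] → 56
size 56, align 8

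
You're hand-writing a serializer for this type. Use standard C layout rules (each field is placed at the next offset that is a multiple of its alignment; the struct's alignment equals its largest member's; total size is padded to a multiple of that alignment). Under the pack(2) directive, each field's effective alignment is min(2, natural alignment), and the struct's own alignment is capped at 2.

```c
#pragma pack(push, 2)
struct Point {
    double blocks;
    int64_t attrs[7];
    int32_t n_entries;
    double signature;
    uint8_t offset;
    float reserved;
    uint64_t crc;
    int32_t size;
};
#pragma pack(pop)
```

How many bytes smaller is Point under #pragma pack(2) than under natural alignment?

natural layout:
  blocks at 0 (size 8, align 8) → ends 8
  attrs at 8 (size 56, align 8) → ends 64
  n_entries at 64 (size 4, align 4) → ends 68
  pad 4 to align 8 for signature
  signature at 72 (size 8, align 8) → ends 80
  offset at 80 (size 1, align 1) → ends 81
  pad 3 to align 4 for reserved
  reserved at 84 (size 4, align 4) → ends 88
  crc at 88 (size 8, align 8) → ends 96
  size at 96 (size 4, align 4) → ends 100
  tail pad 4 to reach multiple of 8
  total 104 bytes, alignment 8
packed(2) layout:
  blocks at 0 (size 8, align 2) → ends 8
  attrs at 8 (size 56, align 2) → ends 64
  n_entries at 64 (size 4, align 2) → ends 68
  signature at 68 (size 8, align 2) → ends 76
  offset at 76 (size 1, align 1) → ends 77
  pad 1 to align 2 for reserved
  reserved at 78 (size 4, align 2) → ends 82
  crc at 82 (size 8, align 2) → ends 90
  size at 90 (size 4, align 2) → ends 94
  total 94 bytes, alignment 2
104 − 94 = 10

10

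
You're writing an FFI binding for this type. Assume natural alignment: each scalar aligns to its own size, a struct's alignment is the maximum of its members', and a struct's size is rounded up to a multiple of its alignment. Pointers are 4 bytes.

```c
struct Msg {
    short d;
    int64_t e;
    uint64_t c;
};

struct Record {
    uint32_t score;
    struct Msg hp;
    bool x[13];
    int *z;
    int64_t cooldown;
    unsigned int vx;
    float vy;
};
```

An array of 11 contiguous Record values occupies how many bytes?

Msg: 0..2  d  (2B, 2-aligned); 2..8  -- padding (6B); 8..16  e  (8B, 8-aligned); 16..24  c  (8B, 8-aligned); sizeof = 24, alignof = 8
0..4  score  (4B, 4-aligned)
4..8  -- padding (4B)
8..32  hp  (24B, 8-aligned)
32..45  x  (13B, 1-aligned)
45..48  -- padding (3B)
48..52  z  (4B, 4-aligned)
52..56  -- padding (4B)
56..64  cooldown  (8B, 8-aligned)
64..68  vx  (4B, 4-aligned)
68..72  vy  (4B, 4-aligned)
sizeof = 72, alignof = 8
array of 11: 11 × 72 = 792

792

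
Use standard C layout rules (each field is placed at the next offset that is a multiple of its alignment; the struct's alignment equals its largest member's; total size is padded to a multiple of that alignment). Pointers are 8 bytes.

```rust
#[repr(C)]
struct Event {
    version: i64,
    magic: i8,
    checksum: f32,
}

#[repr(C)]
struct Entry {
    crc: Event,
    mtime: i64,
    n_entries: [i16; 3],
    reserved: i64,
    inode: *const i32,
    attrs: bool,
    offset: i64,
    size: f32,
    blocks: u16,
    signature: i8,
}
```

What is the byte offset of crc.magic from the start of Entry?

8

Event: version at 0 (size 8, align 8) → ends 8; magic at 8 (size 1, align 1) → ends 9; pad 3 to align 4 for checksum; checksum at 12 (size 4, align 4) → ends 16; total 16 bytes, alignment 8
crc at 0 (size 16, align 8) → ends 16
within Event: magic at 8
0 + 8 = 8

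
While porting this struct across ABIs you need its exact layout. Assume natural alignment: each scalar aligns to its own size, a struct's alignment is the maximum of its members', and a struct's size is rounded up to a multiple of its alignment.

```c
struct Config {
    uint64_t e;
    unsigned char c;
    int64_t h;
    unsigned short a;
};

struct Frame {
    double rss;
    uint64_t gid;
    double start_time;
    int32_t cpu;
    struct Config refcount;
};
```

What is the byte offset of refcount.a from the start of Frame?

Config: @0: e [8B, align 8] → 8; @8: c [1B, align 1] → 9; +7 pad (align 8); @16: h [8B, align 8] → 24; @24: a [2B, align 2] → 26; +6 tail pad (align 8); size 32, align 8
@0: rss [8B, align 8] → 8
@8: gid [8B, align 8] → 16
@16: start_time [8B, align 8] → 24
@24: cpu [4B, align 4] → 28
+4 pad (align 8)
@32: refcount [32B, align 8] → 64
within Config: a at 24
32 + 24 = 56

56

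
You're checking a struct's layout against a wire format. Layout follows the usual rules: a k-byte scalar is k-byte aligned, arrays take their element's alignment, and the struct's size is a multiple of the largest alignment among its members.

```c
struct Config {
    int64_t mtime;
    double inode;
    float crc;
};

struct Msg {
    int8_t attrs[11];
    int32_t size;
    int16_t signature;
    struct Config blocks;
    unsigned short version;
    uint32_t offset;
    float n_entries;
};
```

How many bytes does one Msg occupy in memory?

64 bytes

Config: mtime at 0 (size 8, align 8) → ends 8; inode at 8 (size 8, align 8) → ends 16; crc at 16 (size 4, align 4) → ends 20; tail pad 4 to reach multiple of 8; total 24 bytes, alignment 8
attrs at 0 (size 11, align 1) → ends 11
pad 1 to align 4 for size
size at 12 (size 4, align 4) → ends 16
signature at 16 (size 2, align 2) → ends 18
pad 6 to align 8 for blocks
blocks at 24 (size 24, align 8) → ends 48
version at 48 (size 2, align 2) → ends 50
pad 2 to align 4 for offset
offset at 52 (size 4, align 4) → ends 56
n_entries at 56 (size 4, align 4) → ends 60
tail pad 4 to reach multiple of 8
total 64 bytes, alignment 8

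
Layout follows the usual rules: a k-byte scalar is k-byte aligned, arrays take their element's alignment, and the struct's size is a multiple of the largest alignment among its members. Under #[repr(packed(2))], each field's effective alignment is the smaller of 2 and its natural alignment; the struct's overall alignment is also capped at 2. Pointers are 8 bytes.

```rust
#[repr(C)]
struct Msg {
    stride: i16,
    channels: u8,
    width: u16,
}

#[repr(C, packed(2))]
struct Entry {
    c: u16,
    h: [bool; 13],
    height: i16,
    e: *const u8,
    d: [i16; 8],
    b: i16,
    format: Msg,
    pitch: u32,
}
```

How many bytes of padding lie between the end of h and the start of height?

1

Msg: @0: stride [2B, align 2] → 2; @2: channels [1B, align 1] → 3; +1 pad (align 2); @4: width [2B, align 2] → 6; size 6, align 2
@0: c [2B, align 2] → 2
@2: h [13B, align 1] → 15
+1 pad (align 2)
@16: height [2B, align 2] → 18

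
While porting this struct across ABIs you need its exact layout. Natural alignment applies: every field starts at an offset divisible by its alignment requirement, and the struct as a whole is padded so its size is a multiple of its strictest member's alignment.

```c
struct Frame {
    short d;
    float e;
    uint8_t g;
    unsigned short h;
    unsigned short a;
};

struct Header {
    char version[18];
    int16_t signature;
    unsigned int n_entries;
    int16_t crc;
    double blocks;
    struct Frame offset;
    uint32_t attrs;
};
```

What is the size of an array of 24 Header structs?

1536

Frame: 0..2  d  (2B, 2-aligned); 2..4  -- padding (2B); 4..8  e  (4B, 4-aligned); 8..9  g  (1B, 1-aligned); 9..10  -- padding (1B); 10..12  h  (2B, 2-aligned); 12..14  a  (2B, 2-aligned); 14..16  -- tail padding (2B); sizeof = 16, alignof = 4
0..18  version  (18B, 1-aligned)
18..20  signature  (2B, 2-aligned)
20..24  n_entries  (4B, 4-aligned)
24..26  crc  (2B, 2-aligned)
26..32  -- padding (6B)
32..40  blocks  (8B, 8-aligned)
40..56  offset  (16B, 4-aligned)
56..60  attrs  (4B, 4-aligned)
60..64  -- tail padding (4B)
sizeof = 64, alignof = 8
array of 24: 24 × 64 = 1536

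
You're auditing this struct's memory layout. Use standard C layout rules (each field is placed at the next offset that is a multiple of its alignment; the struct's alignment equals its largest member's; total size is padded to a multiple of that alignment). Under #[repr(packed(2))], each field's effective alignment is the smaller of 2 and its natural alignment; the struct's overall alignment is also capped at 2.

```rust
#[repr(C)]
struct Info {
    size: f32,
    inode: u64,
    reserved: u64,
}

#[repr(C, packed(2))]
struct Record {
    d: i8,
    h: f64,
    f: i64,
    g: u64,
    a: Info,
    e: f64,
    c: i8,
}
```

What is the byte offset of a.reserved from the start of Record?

42

Info: 0..4  size  (4B, 4-aligned); 4..8  -- padding (4B); 8..16  inode  (8B, 8-aligned); 16..24  reserved  (8B, 8-aligned); sizeof = 24, alignof = 8
0..1  d  (1B, 1-aligned)
1..2  -- padding (1B)
2..10  h  (8B, 2-aligned)
10..18  f  (8B, 2-aligned)
18..26  g  (8B, 2-aligned)
26..50  a  (24B, 2-aligned)
within Info: reserved at 16
26 + 16 = 42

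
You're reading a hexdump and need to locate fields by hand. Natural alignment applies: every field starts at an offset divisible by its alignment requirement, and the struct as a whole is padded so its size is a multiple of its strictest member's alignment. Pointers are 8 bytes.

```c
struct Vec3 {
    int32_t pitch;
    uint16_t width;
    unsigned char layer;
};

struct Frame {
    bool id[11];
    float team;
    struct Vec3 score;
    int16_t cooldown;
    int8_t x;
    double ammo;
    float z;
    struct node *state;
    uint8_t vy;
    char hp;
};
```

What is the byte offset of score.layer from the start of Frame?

22

Vec3: @0: pitch [4B, align 4] → 4; @4: width [2B, align 2] → 6; @6: layer [1B, align 1] → 7; +1 tail pad (align 4); size 8, align 4
@0: id [11B, align 1] → 11
+1 pad (align 4)
@12: team [4B, align 4] → 16
@16: score [8B, align 4] → 24
within Vec3: layer at 6
16 + 6 = 22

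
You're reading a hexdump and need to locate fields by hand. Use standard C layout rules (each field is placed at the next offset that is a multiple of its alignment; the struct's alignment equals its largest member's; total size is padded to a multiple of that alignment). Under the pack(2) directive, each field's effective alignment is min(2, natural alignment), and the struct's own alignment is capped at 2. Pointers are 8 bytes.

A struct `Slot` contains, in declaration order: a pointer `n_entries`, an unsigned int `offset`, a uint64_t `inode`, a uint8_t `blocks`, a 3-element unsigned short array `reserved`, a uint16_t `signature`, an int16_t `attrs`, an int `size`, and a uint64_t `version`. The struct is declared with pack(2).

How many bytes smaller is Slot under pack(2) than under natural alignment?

natural layout:
  0..8  n_entries  (8B, 8-aligned)
  8..12  offset  (4B, 4-aligned)
  12..16  -- padding (4B)
  16..24  inode  (8B, 8-aligned)
  24..25  blocks  (1B, 1-aligned)
  25..26  -- padding (1B)
  26..32  reserved  (6B, 2-aligned)
  32..34  signature  (2B, 2-aligned)
  34..36  attrs  (2B, 2-aligned)
  36..40  size  (4B, 4-aligned)
  40..48  version  (8B, 8-aligned)
  sizeof = 48, alignof = 8
packed(2) layout:
  0..8  n_entries  (8B, 2-aligned)
  8..12  offset  (4B, 2-aligned)
  12..20  inode  (8B, 2-aligned)
  20..21  blocks  (1B, 1-aligned)
  21..22  -- padding (1B)
  22..28  reserved  (6B, 2-aligned)
  28..30  signature  (2B, 2-aligned)
  30..32  attrs  (2B, 2-aligned)
  32..36  size  (4B, 2-aligned)
  36..44  version  (8B, 2-aligned)
  sizeof = 44, alignof = 2
48 − 44 = 4

4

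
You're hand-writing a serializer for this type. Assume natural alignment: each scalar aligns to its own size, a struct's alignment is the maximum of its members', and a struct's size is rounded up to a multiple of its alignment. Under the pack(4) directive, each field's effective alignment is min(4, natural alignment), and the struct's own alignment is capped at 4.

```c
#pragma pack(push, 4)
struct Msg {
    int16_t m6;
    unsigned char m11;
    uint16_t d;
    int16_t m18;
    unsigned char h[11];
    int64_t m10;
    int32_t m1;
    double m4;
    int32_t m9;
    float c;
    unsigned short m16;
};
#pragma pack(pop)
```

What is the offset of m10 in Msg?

20

@0: m6 [2B, align 2] → 2
@2: m11 [1B, align 1] → 3
+1 pad (align 2)
@4: d [2B, align 2] → 6
@6: m18 [2B, align 2] → 8
@8: h [11B, align 1] → 19
+1 pad (align 4)
@20: m10 [8B, align 4] → 28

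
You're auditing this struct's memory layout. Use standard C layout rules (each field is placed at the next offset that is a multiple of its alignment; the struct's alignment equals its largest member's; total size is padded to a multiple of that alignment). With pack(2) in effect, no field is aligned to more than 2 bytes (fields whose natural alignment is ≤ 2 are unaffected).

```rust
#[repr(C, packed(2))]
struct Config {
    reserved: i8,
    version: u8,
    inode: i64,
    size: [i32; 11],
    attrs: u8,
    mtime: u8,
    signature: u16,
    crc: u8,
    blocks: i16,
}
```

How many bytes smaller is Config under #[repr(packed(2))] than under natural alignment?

10

natural layout:
  @0: reserved [1B, align 1] → 1
  @1: version [1B, align 1] → 2
  +6 pad (align 8)
  @8: inode [8B, align 8] → 16
  @16: size [44B, align 4] → 60
  @60: attrs [1B, align 1] → 61
  @61: mtime [1B, align 1] → 62
  @62: signature [2B, align 2] → 64
  @64: crc [1B, align 1] → 65
  +1 pad (align 2)
  @66: blocks [2B, align 2] → 68
  +4 tail pad (align 8)
  size 72, align 8
packed(2) layout:
  @0: reserved [1B, align 1] → 1
  @1: version [1B, align 1] → 2
  @2: inode [8B, align 2] → 10
  @10: size [44B, align 2] → 54
  @54: attrs [1B, align 1] → 55
  @55: mtime [1B, align 1] → 56
  @56: signature [2B, align 2] → 58
  @58: crc [1B, align 1] → 59
  +1 pad (align 2)
  @60: blocks [2B, align 2] → 62
  size 62, align 2
72 − 62 = 10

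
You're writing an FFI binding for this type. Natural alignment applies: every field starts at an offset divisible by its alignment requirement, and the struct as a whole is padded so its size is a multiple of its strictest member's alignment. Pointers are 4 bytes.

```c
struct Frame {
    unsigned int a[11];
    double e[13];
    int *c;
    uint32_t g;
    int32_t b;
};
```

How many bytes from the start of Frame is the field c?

@0: a [44B, align 4] → 44
+4 pad (align 8)
@48: e [104B, align 8] → 152
@152: c [4B, align 4] → 156

152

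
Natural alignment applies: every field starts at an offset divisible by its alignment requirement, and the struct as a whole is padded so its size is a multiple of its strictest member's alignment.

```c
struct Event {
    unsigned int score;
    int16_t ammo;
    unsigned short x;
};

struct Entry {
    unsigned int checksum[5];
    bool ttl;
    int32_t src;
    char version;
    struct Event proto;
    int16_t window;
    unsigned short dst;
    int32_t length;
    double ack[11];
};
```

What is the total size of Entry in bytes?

Event: 0..4  score  (4B, 4-aligned); 4..6  ammo  (2B, 2-aligned); 6..8  x  (2B, 2-aligned); sizeof = 8, alignof = 4
0..20  checksum  (20B, 4-aligned)
20..21  ttl  (1B, 1-aligned)
21..24  -- padding (3B)
24..28  src  (4B, 4-aligned)
28..29  version  (1B, 1-aligned)
29..32  -- padding (3B)
32..40  proto  (8B, 4-aligned)
40..42  window  (2B, 2-aligned)
42..44  dst  (2B, 2-aligned)
44..48  length  (4B, 4-aligned)
48..136  ack  (88B, 8-aligned)
sizeof = 136, alignof = 8

136 bytes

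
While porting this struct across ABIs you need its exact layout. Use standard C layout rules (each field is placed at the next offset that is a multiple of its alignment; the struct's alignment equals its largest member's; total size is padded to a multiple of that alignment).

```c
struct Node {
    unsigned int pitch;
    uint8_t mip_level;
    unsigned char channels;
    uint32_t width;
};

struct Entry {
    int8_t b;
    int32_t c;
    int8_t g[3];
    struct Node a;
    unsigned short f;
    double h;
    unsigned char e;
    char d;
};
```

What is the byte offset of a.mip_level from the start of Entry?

Node: @0: pitch [4B, align 4] → 4; @4: mip_level [1B, align 1] → 5; @5: channels [1B, align 1] → 6; +2 pad (align 4); @8: width [4B, align 4] → 12; size 12, align 4
@0: b [1B, align 1] → 1
+3 pad (align 4)
@4: c [4B, align 4] → 8
@8: g [3B, align 1] → 11
+1 pad (align 4)
@12: a [12B, align 4] → 24
within Node: mip_level at 4
12 + 4 = 16

16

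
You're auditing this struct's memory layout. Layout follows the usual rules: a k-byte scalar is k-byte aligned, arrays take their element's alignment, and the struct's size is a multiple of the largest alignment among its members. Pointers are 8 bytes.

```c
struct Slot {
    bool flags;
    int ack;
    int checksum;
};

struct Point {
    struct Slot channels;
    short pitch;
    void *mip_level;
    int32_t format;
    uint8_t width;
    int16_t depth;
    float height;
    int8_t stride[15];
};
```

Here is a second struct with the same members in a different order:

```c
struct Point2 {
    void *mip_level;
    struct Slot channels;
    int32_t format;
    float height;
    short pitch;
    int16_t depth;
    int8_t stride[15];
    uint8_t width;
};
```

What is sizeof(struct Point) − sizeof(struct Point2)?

8

Slot: 0..1  flags  (1B, 1-aligned); 1..4  -- padding (3B); 4..8  ack  (4B, 4-aligned); 8..12  checksum  (4B, 4-aligned); sizeof = 12, alignof = 4
0..12  channels  (12B, 4-aligned)
12..14  pitch  (2B, 2-aligned)
14..16  -- padding (2B)
16..24  mip_level  (8B, 8-aligned)
24..28  format  (4B, 4-aligned)
28..29  width  (1B, 1-aligned)
29..30  -- padding (1B)
30..32  depth  (2B, 2-aligned)
32..36  height  (4B, 4-aligned)
36..51  stride  (15B, 1-aligned)
51..56  -- tail padding (5B)
sizeof = 56, alignof = 8
— Point2 —
0..8  mip_level  (8B, 8-aligned)
8..20  channels  (12B, 4-aligned)
20..24  format  (4B, 4-aligned)
24..28  height  (4B, 4-aligned)
28..30  pitch  (2B, 2-aligned)
30..32  depth  (2B, 2-aligned)
32..47  stride  (15B, 1-aligned)
47..48  width  (1B, 1-aligned)
sizeof = 48, alignof = 8
56 − 48 = 8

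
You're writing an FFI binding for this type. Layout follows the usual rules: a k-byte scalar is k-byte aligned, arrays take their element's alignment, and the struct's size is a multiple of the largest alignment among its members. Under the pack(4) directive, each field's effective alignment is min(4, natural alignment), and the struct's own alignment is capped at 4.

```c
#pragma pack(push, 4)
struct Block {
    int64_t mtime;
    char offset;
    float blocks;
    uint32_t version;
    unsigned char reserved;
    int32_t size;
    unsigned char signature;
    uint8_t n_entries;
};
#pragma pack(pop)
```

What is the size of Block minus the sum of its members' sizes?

8

0..8  mtime  (8B, 4-aligned)
8..9  offset  (1B, 1-aligned)
9..12  -- padding (3B)
12..16  blocks  (4B, 4-aligned)
16..20  version  (4B, 4-aligned)
20..21  reserved  (1B, 1-aligned)
21..24  -- padding (3B)
24..28  size  (4B, 4-aligned)
28..29  signature  (1B, 1-aligned)
29..30  n_entries  (1B, 1-aligned)
30..32  -- tail padding (2B)
sizeof = 32, alignof = 4
data bytes 24, size 32 → padding 8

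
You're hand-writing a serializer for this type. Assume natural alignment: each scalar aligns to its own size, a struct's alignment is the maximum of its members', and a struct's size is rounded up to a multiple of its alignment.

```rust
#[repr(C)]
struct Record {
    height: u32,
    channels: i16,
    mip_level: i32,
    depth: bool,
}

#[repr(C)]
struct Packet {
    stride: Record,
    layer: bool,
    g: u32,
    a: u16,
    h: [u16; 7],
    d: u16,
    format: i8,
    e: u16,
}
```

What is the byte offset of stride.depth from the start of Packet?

Record: height at 0 (size 4, align 4) → ends 4; channels at 4 (size 2, align 2) → ends 6; pad 2 to align 4 for mip_level; mip_level at 8 (size 4, align 4) → ends 12; depth at 12 (size 1, align 1) → ends 13; tail pad 3 to reach multiple of 4; total 16 bytes, alignment 4
stride at 0 (size 16, align 4) → ends 16
within Record: depth at 12
0 + 12 = 12

12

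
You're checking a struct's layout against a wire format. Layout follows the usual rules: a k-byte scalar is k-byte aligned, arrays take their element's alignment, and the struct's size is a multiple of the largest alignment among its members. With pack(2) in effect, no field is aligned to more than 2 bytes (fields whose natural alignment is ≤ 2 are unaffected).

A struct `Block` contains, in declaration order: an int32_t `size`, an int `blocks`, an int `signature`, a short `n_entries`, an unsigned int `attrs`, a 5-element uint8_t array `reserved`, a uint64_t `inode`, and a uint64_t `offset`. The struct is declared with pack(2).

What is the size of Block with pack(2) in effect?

40

@0: size [4B, align 2] → 4
@4: blocks [4B, align 2] → 8
@8: signature [4B, align 2] → 12
@12: n_entries [2B, align 2] → 14
@14: attrs [4B, align 2] → 18
@18: reserved [5B, align 1] → 23
+1 pad (align 2)
@24: inode [8B, align 2] → 32
@32: offset [8B, align 2] → 40
size 40, align 2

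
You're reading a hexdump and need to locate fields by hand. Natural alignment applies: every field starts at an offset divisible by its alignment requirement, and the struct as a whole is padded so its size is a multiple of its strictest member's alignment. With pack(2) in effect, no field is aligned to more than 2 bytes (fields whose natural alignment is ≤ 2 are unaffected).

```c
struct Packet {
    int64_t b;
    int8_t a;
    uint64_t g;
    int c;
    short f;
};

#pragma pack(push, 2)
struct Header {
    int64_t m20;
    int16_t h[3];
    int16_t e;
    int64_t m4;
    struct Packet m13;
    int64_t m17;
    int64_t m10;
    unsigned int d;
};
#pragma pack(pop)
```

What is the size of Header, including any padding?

76 bytes

Packet: 0..8  b  (8B, 8-aligned); 8..9  a  (1B, 1-aligned); 9..16  -- padding (7B); 16..24  g  (8B, 8-aligned); 24..28  c  (4B, 4-aligned); 28..30  f  (2B, 2-aligned); 30..32  -- tail padding (2B); sizeof = 32, alignof = 8
0..8  m20  (8B, 2-aligned)
8..14  h  (6B, 2-aligned)
14..16  e  (2B, 2-aligned)
16..24  m4  (8B, 2-aligned)
24..56  m13  (32B, 2-aligned)
56..64  m17  (8B, 2-aligned)
64..72  m10  (8B, 2-aligned)
72..76  d  (4B, 2-aligned)
sizeof = 76, alignof = 2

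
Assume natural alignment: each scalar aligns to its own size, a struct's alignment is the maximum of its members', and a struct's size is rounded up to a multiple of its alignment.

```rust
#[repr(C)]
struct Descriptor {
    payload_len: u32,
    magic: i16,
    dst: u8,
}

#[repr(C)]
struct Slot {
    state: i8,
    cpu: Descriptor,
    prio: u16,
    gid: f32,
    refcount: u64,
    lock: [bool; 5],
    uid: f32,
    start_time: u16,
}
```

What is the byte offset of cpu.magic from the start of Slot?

Descriptor: 0..4  payload_len  (4B, 4-aligned); 4..6  magic  (2B, 2-aligned); 6..7  dst  (1B, 1-aligned); 7..8  -- tail padding (1B); sizeof = 8, alignof = 4
0..1  state  (1B, 1-aligned)
1..4  -- padding (3B)
4..12  cpu  (8B, 4-aligned)
within Descriptor: magic at 4
4 + 4 = 8

8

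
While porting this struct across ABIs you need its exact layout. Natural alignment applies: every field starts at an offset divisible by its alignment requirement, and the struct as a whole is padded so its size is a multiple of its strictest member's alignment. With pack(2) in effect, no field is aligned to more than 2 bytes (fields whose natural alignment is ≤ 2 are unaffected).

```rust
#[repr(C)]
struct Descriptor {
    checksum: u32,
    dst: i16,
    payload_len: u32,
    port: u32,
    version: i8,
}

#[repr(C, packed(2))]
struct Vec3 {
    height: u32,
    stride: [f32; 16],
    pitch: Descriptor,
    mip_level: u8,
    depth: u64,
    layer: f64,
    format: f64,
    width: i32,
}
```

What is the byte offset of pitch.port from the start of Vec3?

80

Descriptor: 0..4  checksum  (4B, 4-aligned); 4..6  dst  (2B, 2-aligned); 6..8  -- padding (2B); 8..12  payload_len  (4B, 4-aligned); 12..16  port  (4B, 4-aligned); 16..17  version  (1B, 1-aligned); 17..20  -- tail padding (3B); sizeof = 20, alignof = 4
0..4  height  (4B, 2-aligned)
4..68  stride  (64B, 2-aligned)
68..88  pitch  (20B, 2-aligned)
within Descriptor: port at 12
68 + 12 = 80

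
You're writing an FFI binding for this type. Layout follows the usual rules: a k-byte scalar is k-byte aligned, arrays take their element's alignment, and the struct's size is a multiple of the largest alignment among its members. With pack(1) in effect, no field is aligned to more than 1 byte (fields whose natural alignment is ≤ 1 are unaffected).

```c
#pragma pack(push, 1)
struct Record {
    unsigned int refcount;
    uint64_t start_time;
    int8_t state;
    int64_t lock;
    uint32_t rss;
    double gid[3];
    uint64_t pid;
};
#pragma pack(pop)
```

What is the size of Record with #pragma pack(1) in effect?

0..4  refcount  (4B, 1-aligned)
4..12  start_time  (8B, 1-aligned)
12..13  state  (1B, 1-aligned)
13..21  lock  (8B, 1-aligned)
21..25  rss  (4B, 1-aligned)
25..49  gid  (24B, 1-aligned)
49..57  pid  (8B, 1-aligned)
sizeof = 57, alignof = 1

57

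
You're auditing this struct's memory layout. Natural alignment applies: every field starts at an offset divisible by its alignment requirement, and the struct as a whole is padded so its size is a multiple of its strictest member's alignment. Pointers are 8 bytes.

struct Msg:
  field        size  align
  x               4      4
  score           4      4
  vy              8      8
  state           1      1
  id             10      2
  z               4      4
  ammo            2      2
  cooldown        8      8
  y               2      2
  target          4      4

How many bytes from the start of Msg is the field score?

4

x at 0 (size 4, align 4) → ends 4
score at 4 (size 4, align 4) → ends 8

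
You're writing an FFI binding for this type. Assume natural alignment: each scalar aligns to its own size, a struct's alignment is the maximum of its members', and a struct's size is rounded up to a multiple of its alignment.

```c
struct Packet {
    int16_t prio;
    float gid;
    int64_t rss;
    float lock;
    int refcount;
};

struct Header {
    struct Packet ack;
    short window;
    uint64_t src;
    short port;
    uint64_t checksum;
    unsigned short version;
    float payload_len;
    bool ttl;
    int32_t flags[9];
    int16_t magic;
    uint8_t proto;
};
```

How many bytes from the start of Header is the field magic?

Packet: 0..2  prio  (2B, 2-aligned); 2..4  -- padding (2B); 4..8  gid  (4B, 4-aligned); 8..16  rss  (8B, 8-aligned); 16..20  lock  (4B, 4-aligned); 20..24  refcount  (4B, 4-aligned); sizeof = 24, alignof = 8
0..24  ack  (24B, 8-aligned)
24..26  window  (2B, 2-aligned)
26..32  -- padding (6B)
32..40  src  (8B, 8-aligned)
40..42  port  (2B, 2-aligned)
42..48  -- padding (6B)
48..56  checksum  (8B, 8-aligned)
56..58  version  (2B, 2-aligned)
58..60  -- padding (2B)
60..64  payload_len  (4B, 4-aligned)
64..65  ttl  (1B, 1-aligned)
65..68  -- padding (3B)
68..104  flags  (36B, 4-aligned)
104..106  magic  (2B, 2-aligned)

104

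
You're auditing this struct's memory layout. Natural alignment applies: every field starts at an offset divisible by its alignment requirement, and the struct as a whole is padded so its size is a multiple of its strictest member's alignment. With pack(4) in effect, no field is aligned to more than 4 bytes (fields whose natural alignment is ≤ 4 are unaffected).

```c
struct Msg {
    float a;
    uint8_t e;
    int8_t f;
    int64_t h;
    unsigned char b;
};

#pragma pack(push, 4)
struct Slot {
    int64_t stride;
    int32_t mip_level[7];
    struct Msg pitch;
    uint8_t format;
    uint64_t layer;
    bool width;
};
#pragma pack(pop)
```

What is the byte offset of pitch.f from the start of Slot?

Msg: a at 0 (size 4, align 4) → ends 4; e at 4 (size 1, align 1) → ends 5; f at 5 (size 1, align 1) → ends 6; pad 2 to align 8 for h; h at 8 (size 8, align 8) → ends 16; b at 16 (size 1, align 1) → ends 17; tail pad 7 to reach multiple of 8; total 24 bytes, alignment 8
stride at 0 (size 8, align 4) → ends 8
mip_level at 8 (size 28, align 4) → ends 36
pitch at 36 (size 24, align 4) → ends 60
within Msg: f at 5
36 + 5 = 41

41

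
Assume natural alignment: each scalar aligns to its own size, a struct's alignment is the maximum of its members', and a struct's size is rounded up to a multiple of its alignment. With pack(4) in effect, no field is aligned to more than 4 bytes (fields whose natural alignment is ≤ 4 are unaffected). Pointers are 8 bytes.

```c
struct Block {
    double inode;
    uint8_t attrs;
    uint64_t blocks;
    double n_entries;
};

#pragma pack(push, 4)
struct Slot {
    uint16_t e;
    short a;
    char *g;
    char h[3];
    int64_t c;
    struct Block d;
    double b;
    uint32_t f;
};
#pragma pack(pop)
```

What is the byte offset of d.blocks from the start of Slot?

Block: inode at 0 (size 8, align 8) → ends 8; attrs at 8 (size 1, align 1) → ends 9; pad 7 to align 8 for blocks; blocks at 16 (size 8, align 8) → ends 24; n_entries at 24 (size 8, align 8) → ends 32; total 32 bytes, alignment 8
e at 0 (size 2, align 2) → ends 2
a at 2 (size 2, align 2) → ends 4
g at 4 (size 8, align 4) → ends 12
h at 12 (size 3, align 1) → ends 15
pad 1 to align 4 for c
c at 16 (size 8, align 4) → ends 24
d at 24 (size 32, align 4) → ends 56
within Block: blocks at 16
24 + 16 = 40

40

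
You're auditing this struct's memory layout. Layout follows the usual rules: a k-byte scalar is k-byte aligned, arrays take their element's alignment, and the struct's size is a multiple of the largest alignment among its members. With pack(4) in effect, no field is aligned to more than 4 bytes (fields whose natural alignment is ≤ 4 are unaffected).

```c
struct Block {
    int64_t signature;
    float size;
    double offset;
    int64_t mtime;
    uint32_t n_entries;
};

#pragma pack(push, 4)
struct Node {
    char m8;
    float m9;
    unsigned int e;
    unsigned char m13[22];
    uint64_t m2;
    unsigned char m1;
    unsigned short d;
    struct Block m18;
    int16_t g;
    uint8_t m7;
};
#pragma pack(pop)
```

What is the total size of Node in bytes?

92

Block: signature at 0 (size 8, align 8) → ends 8; size at 8 (size 4, align 4) → ends 12; pad 4 to align 8 for offset; offset at 16 (size 8, align 8) → ends 24; mtime at 24 (size 8, align 8) → ends 32; n_entries at 32 (size 4, align 4) → ends 36; tail pad 4 to reach multiple of 8; total 40 bytes, alignment 8
m8 at 0 (size 1, align 1) → ends 1
pad 3 to align 4 for m9
m9 at 4 (size 4, align 4) → ends 8
e at 8 (size 4, align 4) → ends 12
m13 at 12 (size 22, align 1) → ends 34
pad 2 to align 4 for m2
m2 at 36 (size 8, align 4) → ends 44
m1 at 44 (size 1, align 1) → ends 45
pad 1 to align 2 for d
d at 46 (size 2, align 2) → ends 48
m18 at 48 (size 40, align 4) → ends 88
g at 88 (size 2, align 2) → ends 90
m7 at 90 (size 1, align 1) → ends 91
tail pad 1 to reach multiple of 4
total 92 bytes, alignment 4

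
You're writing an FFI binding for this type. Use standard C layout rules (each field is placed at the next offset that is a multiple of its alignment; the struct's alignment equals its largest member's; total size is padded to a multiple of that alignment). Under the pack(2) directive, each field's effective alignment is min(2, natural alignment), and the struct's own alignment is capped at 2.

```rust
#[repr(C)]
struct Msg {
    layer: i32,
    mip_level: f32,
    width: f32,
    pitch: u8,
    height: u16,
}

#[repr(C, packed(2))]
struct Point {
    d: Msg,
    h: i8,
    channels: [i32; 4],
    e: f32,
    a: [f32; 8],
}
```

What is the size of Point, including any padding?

70

Msg: layer at 0 (size 4, align 4) → ends 4; mip_level at 4 (size 4, align 4) → ends 8; width at 8 (size 4, align 4) → ends 12; pitch at 12 (size 1, align 1) → ends 13; pad 1 to align 2 for height; height at 14 (size 2, align 2) → ends 16; total 16 bytes, alignment 4
d at 0 (size 16, align 2) → ends 16
h at 16 (size 1, align 1) → ends 17
pad 1 to align 2 for channels
channels at 18 (size 16, align 2) → ends 34
e at 34 (size 4, align 2) → ends 38
a at 38 (size 32, align 2) → ends 70
total 70 bytes, alignment 2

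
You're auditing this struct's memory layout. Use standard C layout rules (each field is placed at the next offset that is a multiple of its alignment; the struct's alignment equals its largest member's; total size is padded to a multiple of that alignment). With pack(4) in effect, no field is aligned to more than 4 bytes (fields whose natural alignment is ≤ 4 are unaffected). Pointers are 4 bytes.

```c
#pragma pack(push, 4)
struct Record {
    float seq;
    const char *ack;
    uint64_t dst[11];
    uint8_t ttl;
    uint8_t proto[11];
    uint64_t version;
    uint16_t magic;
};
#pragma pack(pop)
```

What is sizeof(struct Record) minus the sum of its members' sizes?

0..4  seq  (4B, 4-aligned)
4..8  ack  (4B, 4-aligned)
8..96  dst  (88B, 4-aligned)
96..97  ttl  (1B, 1-aligned)
97..108  proto  (11B, 1-aligned)
108..116  version  (8B, 4-aligned)
116..118  magic  (2B, 2-aligned)
118..120  -- tail padding (2B)
sizeof = 120, alignof = 4
data bytes 118, size 120 → padding 2

2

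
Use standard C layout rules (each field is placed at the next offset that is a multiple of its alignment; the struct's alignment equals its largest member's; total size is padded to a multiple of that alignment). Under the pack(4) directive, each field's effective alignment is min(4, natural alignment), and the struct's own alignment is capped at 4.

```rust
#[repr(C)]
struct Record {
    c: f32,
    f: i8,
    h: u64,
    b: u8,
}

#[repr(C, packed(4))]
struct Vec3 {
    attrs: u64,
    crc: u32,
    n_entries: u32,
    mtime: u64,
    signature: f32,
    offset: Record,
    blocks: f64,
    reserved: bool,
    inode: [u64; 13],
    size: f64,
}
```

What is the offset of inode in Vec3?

64

Record: @0: c [4B, align 4] → 4; @4: f [1B, align 1] → 5; +3 pad (align 8); @8: h [8B, align 8] → 16; @16: b [1B, align 1] → 17; +7 tail pad (align 8); size 24, align 8
@0: attrs [8B, align 4] → 8
@8: crc [4B, align 4] → 12
@12: n_entries [4B, align 4] → 16
@16: mtime [8B, align 4] → 24
@24: signature [4B, align 4] → 28
@28: offset [24B, align 4] → 52
@52: blocks [8B, align 4] → 60
@60: reserved [1B, align 1] → 61
+3 pad (align 4)
@64: inode [104B, align 4] → 168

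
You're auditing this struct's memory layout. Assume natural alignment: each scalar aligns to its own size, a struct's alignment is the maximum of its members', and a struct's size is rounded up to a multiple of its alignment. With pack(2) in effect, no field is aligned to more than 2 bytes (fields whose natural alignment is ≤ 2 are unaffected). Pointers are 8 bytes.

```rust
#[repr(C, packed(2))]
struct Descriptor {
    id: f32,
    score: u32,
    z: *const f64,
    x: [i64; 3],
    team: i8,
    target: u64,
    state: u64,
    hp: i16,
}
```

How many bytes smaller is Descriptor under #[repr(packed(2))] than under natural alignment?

natural layout:
  @0: id [4B, align 4] → 4
  @4: score [4B, align 4] → 8
  @8: z [8B, align 8] → 16
  @16: x [24B, align 8] → 40
  @40: team [1B, align 1] → 41
  +7 pad (align 8)
  @48: target [8B, align 8] → 56
  @56: state [8B, align 8] → 64
  @64: hp [2B, align 2] → 66
  +6 tail pad (align 8)
  size 72, align 8
packed(2) layout:
  @0: id [4B, align 2] → 4
  @4: score [4B, align 2] → 8
  @8: z [8B, align 2] → 16
  @16: x [24B, align 2] → 40
  @40: team [1B, align 1] → 41
  +1 pad (align 2)
  @42: target [8B, align 2] → 50
  @50: state [8B, align 2] → 58
  @58: hp [2B, align 2] → 60
  size 60, align 2
72 − 60 = 12

12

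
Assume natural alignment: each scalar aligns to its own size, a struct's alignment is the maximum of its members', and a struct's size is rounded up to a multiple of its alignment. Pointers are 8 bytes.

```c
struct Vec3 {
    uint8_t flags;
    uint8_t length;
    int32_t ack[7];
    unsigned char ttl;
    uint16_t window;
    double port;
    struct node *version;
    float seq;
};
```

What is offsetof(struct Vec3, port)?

40

flags at 0 (size 1, align 1) → ends 1
length at 1 (size 1, align 1) → ends 2
pad 2 to align 4 for ack
ack at 4 (size 28, align 4) → ends 32
ttl at 32 (size 1, align 1) → ends 33
pad 1 to align 2 for window
window at 34 (size 2, align 2) → ends 36
pad 4 to align 8 for port
port at 40 (size 8, align 8) → ends 48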